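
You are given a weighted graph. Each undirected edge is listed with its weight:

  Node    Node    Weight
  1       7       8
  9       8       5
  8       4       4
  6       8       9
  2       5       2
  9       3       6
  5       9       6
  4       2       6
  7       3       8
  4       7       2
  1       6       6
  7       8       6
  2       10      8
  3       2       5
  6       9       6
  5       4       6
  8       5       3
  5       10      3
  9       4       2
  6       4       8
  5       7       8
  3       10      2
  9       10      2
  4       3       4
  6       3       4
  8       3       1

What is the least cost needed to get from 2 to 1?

Running Dijkstra from 2:
2: 0
5: 2  (via 2)
3: 5  (via 2)
8: 5  (via 5)
10: 5  (via 5)
4: 6  (via 2)
9: 7  (via 10)
7: 8  (via 4)
6: 9  (via 3)
1: 15  (via 6)
Shortest route: 2–3–6–1 = 15.

15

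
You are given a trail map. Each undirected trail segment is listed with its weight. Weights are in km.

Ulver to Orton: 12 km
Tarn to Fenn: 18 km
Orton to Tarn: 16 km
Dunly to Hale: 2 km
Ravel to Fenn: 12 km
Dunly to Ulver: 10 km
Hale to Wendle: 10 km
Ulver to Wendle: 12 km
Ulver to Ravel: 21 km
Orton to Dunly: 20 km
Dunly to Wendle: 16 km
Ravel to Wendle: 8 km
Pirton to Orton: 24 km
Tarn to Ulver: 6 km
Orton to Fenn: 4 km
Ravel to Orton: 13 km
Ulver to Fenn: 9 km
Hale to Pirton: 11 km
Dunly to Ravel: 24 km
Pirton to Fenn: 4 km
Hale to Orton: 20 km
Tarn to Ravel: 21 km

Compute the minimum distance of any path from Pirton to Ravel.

16 km

Running Dijkstra from Pirton:
Pirton: 0
Fenn: 4  (via Pirton)
Orton: 8  (via Fenn)
Hale: 11  (via Pirton)
Ulver: 13  (via Fenn)
Dunly: 13  (via Hale)
Ravel: 16  (via Fenn)
Shortest route: Pirton → Fenn → Ravel = 16 km.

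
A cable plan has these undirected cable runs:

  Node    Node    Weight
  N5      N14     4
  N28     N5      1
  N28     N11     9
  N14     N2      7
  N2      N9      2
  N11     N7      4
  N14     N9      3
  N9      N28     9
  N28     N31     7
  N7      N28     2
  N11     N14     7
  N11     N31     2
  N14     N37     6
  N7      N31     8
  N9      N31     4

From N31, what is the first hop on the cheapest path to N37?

Compare a few routes:
N31 → N9 → N14 → N37: 4+3+6 = 13
N31 → N11 → N14 → N37: 2+7+6 = 15
The minimum is 13 via N31 → N9 → N14 → N37.
So from N31 the first move is to N9.

N9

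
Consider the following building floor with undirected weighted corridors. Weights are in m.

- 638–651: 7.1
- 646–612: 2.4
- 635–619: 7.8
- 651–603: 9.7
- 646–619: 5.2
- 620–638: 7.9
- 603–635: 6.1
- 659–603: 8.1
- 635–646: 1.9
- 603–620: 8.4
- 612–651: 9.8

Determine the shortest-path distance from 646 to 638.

19.3 m

Enumerating some paths:
646 → 635 → 603 → 620 → 638: 1.9+6.1+8.4+7.9 = 24.3
646 → 635 → 603 → 651 → 638: 1.9+6.1+9.7+7.1 = 24.8
646 → 612 → 651 → 638: 2.4+9.8+7.1 = 19.3
Cheapest is 646 → 612 → 651 → 638 at 19.3 m.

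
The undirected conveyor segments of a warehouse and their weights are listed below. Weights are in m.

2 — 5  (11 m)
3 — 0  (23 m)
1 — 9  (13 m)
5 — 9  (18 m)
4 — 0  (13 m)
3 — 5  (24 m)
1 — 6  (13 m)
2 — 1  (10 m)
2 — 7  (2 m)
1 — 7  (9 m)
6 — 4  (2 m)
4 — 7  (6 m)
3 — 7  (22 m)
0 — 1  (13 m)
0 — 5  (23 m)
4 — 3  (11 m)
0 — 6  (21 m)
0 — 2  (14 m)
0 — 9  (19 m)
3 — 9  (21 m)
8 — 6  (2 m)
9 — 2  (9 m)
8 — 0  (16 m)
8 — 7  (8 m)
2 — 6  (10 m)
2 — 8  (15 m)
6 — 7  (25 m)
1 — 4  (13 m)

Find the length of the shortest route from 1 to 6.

Enumerating some paths:
1 - 7 - 4 - 6: 9+6+2 = 17
1 - 6: 13 = 13
1 - 7 - 8 - 6: 9+8+2 = 19
1 - 4 - 6: 13+2 = 15
The minimum is 13 m via 1 - 6.

13 m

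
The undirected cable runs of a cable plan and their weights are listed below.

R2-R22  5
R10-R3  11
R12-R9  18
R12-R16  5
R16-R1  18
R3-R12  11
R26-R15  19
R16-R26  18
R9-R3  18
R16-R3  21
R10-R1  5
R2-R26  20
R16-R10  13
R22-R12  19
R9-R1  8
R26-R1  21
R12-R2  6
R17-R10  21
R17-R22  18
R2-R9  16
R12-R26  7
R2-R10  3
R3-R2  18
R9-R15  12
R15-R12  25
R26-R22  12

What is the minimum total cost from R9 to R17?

34

Settle nodes by increasing distance from R9:
R9: 0
R1: 8  (via R9)
R15: 12  (via R9)
R10: 13  (via R1)
R2: 16  (via R9)
R12: 18  (via R9)
R3: 18  (via R9)
R22: 21  (via R2)
R16: 23  (via R12)
R26: 25  (via R12)
R17: 34  (via R10)
Shortest route: R9–R1–R10–R17 = 34.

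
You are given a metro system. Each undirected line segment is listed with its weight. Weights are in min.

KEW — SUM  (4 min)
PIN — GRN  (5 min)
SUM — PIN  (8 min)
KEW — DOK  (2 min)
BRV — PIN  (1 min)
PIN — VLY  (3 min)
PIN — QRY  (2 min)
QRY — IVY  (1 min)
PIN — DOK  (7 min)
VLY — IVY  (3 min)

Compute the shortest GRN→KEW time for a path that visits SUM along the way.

17 min

Best GRN to SUM: GRN–PIN–SUM costing 13
Best SUM to KEW: SUM–KEW costing 4
Total via SUM: 13 + 4 = 17 min.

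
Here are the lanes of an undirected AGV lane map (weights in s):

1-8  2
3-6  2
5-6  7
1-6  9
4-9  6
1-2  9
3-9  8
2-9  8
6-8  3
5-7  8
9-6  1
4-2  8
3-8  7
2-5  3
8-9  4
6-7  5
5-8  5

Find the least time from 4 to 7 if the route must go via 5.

Shortest 4→5: 4 → 2 → 5 = 11
Best 5 to 7: 5 → 7 costing 8
Total via 5: 11 + 8 = 19 s.

19 s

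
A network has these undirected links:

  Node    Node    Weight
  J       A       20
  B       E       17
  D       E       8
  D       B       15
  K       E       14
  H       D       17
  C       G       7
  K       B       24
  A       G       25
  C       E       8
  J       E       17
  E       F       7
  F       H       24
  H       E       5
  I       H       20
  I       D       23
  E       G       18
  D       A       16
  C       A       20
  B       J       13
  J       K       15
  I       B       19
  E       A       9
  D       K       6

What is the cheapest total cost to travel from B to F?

Enumerating some paths:
B - E - F: 17+7 = 24
B - D - E - F: 15+8+7 = 30
The minimum is 24 via B - E - F.

24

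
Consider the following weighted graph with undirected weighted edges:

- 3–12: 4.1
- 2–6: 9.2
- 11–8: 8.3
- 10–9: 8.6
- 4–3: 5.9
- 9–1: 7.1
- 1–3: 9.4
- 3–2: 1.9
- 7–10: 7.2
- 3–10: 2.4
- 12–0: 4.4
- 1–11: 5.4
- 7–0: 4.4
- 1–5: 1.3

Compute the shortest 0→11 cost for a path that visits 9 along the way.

32

Shortest 0→9: 0 → 12 → 3 → 10 → 9 = 19.5
Best 9 to 11: 9 → 1 → 11 costing 12.5
Total via 9: 19.5 + 12.5 = 32.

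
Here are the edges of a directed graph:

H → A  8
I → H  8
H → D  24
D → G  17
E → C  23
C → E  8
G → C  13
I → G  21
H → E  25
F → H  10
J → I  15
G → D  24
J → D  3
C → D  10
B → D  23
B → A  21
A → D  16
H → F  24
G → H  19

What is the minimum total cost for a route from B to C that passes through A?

Shortest B→A: B–A = 21
Best A to C: A–D–G–C costing 46
Total via A: 21 + 46 = 67.

67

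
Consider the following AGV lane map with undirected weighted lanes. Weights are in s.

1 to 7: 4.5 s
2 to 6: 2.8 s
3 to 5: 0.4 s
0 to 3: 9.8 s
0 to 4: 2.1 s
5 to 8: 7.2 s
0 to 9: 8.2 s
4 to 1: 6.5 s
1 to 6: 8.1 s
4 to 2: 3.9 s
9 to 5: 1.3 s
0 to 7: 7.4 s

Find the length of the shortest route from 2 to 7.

13.4 s

Candidate routes:
2 - 4 - 1 - 7: 3.9+6.5+4.5 = 14.9
2 - 4 - 0 - 7: 3.9+2.1+7.4 = 13.4
The minimum is 13.4 s via 2 - 4 - 0 - 7.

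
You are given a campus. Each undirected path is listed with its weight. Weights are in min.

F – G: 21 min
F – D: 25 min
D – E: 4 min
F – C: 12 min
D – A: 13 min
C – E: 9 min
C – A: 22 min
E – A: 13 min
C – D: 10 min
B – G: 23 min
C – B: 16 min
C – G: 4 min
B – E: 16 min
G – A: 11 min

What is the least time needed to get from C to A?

15 min

Settle nodes by increasing distance from C:
C: 0
G: 4  (via C)
E: 9  (via C)
D: 10  (via C)
F: 12  (via C)
A: 15  (via G)
Shortest route: C → G → A = 15 min.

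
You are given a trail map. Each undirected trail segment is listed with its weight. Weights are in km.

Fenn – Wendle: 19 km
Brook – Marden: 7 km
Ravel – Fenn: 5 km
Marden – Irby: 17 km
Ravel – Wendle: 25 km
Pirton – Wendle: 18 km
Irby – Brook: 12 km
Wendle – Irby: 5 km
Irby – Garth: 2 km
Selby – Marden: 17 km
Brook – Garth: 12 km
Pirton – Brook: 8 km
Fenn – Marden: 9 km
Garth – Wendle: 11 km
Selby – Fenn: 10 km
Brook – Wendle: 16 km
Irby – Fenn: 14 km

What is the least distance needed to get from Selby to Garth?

Compare a few routes:
Selby - Fenn - Wendle - Irby - Garth: 10+19+5+2 = 36
Selby - Marden - Brook - Garth: 17+7+12 = 36
Selby - Fenn - Irby - Garth: 10+14+2 = 26
Selby - Marden - Irby - Garth: 17+17+2 = 36
Cheapest is Selby - Fenn - Irby - Garth at 26 km.

26 km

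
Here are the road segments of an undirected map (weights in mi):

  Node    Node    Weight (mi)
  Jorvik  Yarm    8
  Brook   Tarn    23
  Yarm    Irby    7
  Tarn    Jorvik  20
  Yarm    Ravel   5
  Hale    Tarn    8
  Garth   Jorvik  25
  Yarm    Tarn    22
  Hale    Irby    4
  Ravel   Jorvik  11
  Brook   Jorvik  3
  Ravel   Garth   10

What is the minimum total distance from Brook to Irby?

18 mi

Compare a few routes:
Brook → Jorvik → Ravel → Yarm → Irby: 3+11+5+7 = 26
Brook → Jorvik → Yarm → Irby: 3+8+7 = 18
Brook → Jorvik → Tarn → Hale → Irby: 3+20+8+4 = 35
The minimum is 18 mi via Brook → Jorvik → Yarm → Irby.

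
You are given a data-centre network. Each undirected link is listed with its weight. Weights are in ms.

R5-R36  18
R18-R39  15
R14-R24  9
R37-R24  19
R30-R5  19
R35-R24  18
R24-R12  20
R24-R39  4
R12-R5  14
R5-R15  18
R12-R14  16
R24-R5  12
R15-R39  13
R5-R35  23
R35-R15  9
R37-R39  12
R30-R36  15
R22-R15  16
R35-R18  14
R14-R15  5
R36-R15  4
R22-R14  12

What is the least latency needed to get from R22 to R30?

35 ms

Settle nodes by increasing distance from R22:
R22: 0
R14: 12  (via R22)
R15: 16  (via R22)
R36: 20  (via R15)
R24: 21  (via R14)
R35: 25  (via R15)
R39: 25  (via R24)
R12: 28  (via R14)
R5: 33  (via R24)
R30: 35  (via R36)
Shortest route: R22 → R15 → R36 → R30 = 35 ms.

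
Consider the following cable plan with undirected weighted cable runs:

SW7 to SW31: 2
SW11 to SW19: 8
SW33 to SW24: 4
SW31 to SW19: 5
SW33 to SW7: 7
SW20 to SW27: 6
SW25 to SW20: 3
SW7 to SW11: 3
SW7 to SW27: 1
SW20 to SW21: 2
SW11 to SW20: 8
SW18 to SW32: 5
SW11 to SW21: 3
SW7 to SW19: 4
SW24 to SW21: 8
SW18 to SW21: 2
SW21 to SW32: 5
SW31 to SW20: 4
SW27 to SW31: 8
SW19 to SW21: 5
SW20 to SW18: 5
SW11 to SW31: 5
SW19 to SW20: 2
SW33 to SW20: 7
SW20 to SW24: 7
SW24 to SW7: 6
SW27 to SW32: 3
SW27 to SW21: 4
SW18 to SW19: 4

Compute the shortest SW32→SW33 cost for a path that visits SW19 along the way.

17

Best SW32 to SW19: SW32 → SW27 → SW7 → SW19 costing 8
Shortest SW19→SW33: SW19 → SW20 → SW33 = 9
Total via SW19: 8 + 9 = 17.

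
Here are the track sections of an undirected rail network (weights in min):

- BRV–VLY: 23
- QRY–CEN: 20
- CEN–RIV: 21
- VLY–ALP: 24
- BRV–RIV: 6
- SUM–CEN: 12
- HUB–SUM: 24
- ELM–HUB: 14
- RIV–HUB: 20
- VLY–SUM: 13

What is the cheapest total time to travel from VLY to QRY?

45 min

Running Dijkstra from VLY:
VLY: 0
SUM: 13  (via VLY)
BRV: 23  (via VLY)
ALP: 24  (via VLY)
CEN: 25  (via SUM)
RIV: 29  (via BRV)
HUB: 37  (via SUM)
QRY: 45  (via CEN)
Shortest route: VLY → SUM → CEN → QRY = 45 min.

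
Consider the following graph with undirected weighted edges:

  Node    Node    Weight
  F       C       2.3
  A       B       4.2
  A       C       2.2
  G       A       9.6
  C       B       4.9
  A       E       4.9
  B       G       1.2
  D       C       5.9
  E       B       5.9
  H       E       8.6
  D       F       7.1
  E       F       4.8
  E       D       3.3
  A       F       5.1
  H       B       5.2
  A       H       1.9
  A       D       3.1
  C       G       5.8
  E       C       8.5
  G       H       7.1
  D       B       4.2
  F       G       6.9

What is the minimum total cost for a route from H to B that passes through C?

9

Best H to C: H → A → C costing 4.1
Best C to B: C → B costing 4.9
Total via C: 4.1 + 4.9 = 9.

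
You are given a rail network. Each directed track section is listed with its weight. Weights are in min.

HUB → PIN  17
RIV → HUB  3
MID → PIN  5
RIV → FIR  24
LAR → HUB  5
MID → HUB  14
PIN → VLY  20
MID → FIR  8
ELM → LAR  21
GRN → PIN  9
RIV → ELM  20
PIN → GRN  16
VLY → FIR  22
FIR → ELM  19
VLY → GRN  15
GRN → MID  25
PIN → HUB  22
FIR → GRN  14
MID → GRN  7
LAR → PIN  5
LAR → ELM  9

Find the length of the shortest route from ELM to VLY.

46 min

Running Dijkstra from ELM:
ELM: 0
LAR: 21  (via ELM)
PIN: 26  (via LAR)
HUB: 26  (via LAR)
GRN: 42  (via PIN)
VLY: 46  (via PIN)
Shortest route: ELM–LAR–PIN–VLY = 46 min.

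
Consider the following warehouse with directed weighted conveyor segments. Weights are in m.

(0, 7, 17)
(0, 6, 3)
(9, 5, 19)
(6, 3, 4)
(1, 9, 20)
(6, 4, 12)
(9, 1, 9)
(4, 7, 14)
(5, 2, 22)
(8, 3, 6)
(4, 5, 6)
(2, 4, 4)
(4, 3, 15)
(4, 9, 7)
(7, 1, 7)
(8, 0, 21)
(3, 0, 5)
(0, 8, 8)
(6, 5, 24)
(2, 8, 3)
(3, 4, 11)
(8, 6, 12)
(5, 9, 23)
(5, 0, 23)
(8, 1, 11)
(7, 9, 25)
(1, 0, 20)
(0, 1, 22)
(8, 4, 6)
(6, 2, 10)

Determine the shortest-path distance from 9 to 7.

46 m

Enumerating some paths:
9 → 1 → 0 → 7: 9+20+17 = 46
9 → 1 → 0 → 6 → 4 → 7: 9+20+3+12+14 = 58
9 → 1 → 0 → 8 → 4 → 7: 9+20+8+6+14 = 57
The minimum is 46 m via 9 → 1 → 0 → 7.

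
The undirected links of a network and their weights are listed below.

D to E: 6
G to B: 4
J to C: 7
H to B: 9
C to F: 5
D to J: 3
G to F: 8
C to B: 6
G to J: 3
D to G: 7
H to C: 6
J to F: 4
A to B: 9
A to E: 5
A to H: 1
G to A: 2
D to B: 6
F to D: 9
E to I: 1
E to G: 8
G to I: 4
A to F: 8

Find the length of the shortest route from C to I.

Running Dijkstra from C:
C: 0
F: 5  (via C)
B: 6  (via C)
H: 6  (via C)
A: 7  (via H)
J: 7  (via C)
G: 9  (via A)
D: 10  (via J)
E: 12  (via A)
I: 13  (via G)
Shortest route: C–H–A–G–I = 13.

13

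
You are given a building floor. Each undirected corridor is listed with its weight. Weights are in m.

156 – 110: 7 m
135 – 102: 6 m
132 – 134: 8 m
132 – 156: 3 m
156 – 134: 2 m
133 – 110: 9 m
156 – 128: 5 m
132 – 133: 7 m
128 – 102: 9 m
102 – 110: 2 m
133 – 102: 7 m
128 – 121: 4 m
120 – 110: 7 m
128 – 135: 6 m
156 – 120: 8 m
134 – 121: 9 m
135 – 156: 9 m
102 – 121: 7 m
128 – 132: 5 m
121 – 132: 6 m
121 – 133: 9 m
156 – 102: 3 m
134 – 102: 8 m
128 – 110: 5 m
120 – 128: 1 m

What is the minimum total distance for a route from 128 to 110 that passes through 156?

Best 128 to 156: 128–156 costing 5
Best 156 to 110: 156–102–110 costing 5
Total via 156: 5 + 5 = 10 m.

10 m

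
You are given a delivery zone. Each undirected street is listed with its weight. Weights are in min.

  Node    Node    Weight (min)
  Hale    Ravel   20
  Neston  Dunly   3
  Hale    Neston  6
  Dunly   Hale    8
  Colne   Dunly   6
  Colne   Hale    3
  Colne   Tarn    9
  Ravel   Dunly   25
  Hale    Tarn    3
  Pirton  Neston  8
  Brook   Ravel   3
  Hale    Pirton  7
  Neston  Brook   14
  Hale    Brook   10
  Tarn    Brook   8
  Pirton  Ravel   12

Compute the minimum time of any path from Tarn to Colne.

Settle nodes by increasing distance from Tarn:
Tarn: 0
Hale: 3  (via Tarn)
Colne: 6  (via Hale)
Shortest route: Tarn–Hale–Colne = 6 min.

6 min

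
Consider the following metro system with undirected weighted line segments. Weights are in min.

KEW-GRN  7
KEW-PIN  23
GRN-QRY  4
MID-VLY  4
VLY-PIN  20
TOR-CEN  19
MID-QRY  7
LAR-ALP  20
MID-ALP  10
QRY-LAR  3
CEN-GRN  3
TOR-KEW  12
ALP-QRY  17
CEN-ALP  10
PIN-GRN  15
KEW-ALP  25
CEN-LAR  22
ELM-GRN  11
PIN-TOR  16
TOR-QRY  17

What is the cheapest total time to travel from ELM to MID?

22 min

Compare a few routes:
ELM → GRN → CEN → ALP → MID: 11+3+10+10 = 34
ELM → GRN → QRY → MID: 11+4+7 = 22
Cheapest is ELM → GRN → QRY → MID at 22 min.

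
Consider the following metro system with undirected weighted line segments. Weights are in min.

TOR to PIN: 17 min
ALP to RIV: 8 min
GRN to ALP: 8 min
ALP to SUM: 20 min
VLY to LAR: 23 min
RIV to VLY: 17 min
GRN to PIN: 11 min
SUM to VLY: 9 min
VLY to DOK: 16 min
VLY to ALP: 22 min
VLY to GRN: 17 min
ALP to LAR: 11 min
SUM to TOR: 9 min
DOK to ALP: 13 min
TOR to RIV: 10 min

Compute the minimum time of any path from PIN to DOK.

32 min

Settle nodes by increasing distance from PIN:
PIN: 0
GRN: 11  (via PIN)
TOR: 17  (via PIN)
ALP: 19  (via GRN)
SUM: 26  (via TOR)
RIV: 27  (via TOR)
VLY: 28  (via GRN)
LAR: 30  (via ALP)
DOK: 32  (via ALP)
Shortest route: PIN–GRN–ALP–DOK = 32 min.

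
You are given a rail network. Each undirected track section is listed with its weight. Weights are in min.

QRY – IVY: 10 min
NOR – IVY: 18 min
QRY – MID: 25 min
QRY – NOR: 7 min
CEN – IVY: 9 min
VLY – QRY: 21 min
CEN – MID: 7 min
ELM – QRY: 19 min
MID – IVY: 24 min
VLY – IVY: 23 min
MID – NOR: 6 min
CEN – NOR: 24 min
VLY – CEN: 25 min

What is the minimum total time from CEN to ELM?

Enumerating some paths:
CEN → MID → NOR → QRY → ELM: 7+6+7+19 = 39
CEN → NOR → QRY → ELM: 24+7+19 = 50
CEN → MID → QRY → ELM: 7+25+19 = 51
CEN → IVY → QRY → ELM: 9+10+19 = 38
The minimum is 38 min via CEN → IVY → QRY → ELM.

38 min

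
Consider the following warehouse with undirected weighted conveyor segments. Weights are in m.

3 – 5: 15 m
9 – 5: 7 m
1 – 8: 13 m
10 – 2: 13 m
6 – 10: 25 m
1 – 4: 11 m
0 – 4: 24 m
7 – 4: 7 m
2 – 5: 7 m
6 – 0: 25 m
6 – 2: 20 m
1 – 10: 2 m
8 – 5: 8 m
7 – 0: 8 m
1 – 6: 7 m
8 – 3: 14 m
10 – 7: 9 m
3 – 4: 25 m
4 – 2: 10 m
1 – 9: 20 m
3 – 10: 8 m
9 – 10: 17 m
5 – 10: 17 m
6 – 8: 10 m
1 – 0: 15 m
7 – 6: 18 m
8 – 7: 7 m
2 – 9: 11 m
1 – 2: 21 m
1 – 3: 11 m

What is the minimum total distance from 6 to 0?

Running Dijkstra from 6:
6: 0
1: 7  (via 6)
10: 9  (via 1)
8: 10  (via 6)
3: 17  (via 10)
7: 17  (via 8)
4: 18  (via 1)
5: 18  (via 8)
2: 20  (via 6)
0: 22  (via 1)
Shortest route: 6 → 1 → 0 = 22 m.

22 m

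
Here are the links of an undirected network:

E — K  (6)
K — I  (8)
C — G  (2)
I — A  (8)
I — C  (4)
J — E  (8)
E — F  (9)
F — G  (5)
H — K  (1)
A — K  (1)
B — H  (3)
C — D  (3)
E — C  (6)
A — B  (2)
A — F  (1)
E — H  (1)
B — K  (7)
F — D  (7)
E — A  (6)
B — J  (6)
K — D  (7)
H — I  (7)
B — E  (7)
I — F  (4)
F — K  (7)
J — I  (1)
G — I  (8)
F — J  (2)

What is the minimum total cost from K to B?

3

Candidate routes:
K–B: 7 = 7
K–H–B: 1+3 = 4
K–A–B: 1+2 = 3
Cheapest is K–A–B at 3.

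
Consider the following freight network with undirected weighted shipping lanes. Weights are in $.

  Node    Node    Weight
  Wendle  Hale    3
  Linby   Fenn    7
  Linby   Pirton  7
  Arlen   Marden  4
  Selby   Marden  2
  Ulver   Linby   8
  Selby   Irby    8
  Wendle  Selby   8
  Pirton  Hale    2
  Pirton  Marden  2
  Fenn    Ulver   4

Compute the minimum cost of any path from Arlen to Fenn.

$20

Enumerating some paths:
Arlen–Marden–Pirton–Linby–Ulver–Fenn: 4+2+7+8+4 = 25
Arlen–Marden–Pirton–Linby–Fenn: 4+2+7+7 = 20
Arlen–Marden–Selby–Wendle–Hale–Pirton–Linby–Fenn: 4+2+8+3+2+7+7 = 33
Cheapest is Arlen–Marden–Pirton–Linby–Fenn at $20.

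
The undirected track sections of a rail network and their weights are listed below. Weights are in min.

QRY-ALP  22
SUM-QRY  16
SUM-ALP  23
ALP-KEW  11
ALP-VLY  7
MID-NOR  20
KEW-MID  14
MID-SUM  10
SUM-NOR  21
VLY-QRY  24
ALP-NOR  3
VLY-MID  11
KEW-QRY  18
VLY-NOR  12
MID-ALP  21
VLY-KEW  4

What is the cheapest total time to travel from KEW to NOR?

14 min

Shortest distances from KEW:
KEW: 0
VLY: 4  (via KEW)
ALP: 11  (via KEW)
MID: 14  (via KEW)
NOR: 14  (via ALP)
Shortest route: KEW–ALP–NOR = 14 min.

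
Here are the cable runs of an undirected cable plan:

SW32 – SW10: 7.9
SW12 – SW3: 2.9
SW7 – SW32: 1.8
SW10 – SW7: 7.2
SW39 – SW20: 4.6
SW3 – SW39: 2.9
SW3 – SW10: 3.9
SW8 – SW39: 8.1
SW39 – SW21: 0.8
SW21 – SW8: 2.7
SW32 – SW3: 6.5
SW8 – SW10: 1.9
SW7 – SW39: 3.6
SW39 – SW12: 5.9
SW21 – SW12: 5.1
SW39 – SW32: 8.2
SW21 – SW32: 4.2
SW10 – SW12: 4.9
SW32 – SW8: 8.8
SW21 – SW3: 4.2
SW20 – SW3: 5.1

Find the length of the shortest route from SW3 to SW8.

Shortest distances from SW3:
SW3: 0
SW12: 2.9  (via SW3)
SW39: 2.9  (via SW3)
SW21: 3.7  (via SW39)
SW10: 3.9  (via SW3)
SW20: 5.1  (via SW3)
SW8: 5.8  (via SW10)
Shortest route: SW3 → SW10 → SW8 = 5.8.

5.8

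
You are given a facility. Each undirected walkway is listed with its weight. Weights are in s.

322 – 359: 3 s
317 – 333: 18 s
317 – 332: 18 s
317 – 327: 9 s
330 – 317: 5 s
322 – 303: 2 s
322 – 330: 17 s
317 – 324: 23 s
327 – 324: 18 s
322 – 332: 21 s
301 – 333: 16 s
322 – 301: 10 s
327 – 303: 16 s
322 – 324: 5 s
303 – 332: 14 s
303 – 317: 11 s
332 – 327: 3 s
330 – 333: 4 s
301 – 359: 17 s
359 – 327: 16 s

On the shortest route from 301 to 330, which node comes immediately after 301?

Compare a few routes:
301–322–330: 10+17 = 27
301–333–330: 16+4 = 20
Cheapest is 301–333–330 at 20 s.
So from 301 the first move is to 333.

333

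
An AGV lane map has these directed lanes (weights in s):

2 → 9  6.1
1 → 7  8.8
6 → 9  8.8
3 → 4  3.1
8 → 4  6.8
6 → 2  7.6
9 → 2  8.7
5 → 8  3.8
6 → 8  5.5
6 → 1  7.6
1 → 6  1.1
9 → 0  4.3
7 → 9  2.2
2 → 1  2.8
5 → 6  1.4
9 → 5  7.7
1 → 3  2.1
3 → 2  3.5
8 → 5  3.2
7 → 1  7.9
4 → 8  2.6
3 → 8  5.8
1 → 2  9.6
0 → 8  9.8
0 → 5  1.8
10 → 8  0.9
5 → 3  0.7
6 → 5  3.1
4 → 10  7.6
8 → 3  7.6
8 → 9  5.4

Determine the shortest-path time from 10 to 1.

11.1 s

Shortest distances from 10:
10: 0
8: 0.9  (via 10)
5: 4.1  (via 8)
3: 4.8  (via 5)
6: 5.5  (via 5)
9: 6.3  (via 8)
4: 7.7  (via 8)
2: 8.3  (via 3)
0: 10.6  (via 9)
1: 11.1  (via 2)
Shortest route: 10–8–5–3–2–1 = 11.1 s.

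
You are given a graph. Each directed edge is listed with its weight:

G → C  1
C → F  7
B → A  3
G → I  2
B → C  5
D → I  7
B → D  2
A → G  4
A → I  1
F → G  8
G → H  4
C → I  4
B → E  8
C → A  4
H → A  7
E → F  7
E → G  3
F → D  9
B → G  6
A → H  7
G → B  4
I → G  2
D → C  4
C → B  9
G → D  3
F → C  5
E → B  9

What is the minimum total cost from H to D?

Enumerating some paths:
H - A - G - B - D: 7+4+4+2 = 17
H - A - I - G - B - D: 7+1+2+4+2 = 16
H - A - G - D: 7+4+3 = 14
H - A - I - G - D: 7+1+2+3 = 13
The minimum is 13 via H - A - I - G - D.

13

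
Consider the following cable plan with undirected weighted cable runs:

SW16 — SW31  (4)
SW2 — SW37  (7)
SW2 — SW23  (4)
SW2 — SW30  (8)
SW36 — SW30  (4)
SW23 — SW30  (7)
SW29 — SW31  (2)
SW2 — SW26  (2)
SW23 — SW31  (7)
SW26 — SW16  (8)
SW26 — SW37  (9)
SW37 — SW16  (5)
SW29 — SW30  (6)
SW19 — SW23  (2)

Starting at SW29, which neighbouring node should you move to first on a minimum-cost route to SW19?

SW31

Candidate routes:
SW29–SW30–SW23–SW19: 6+7+2 = 15
SW29–SW30–SW2–SW23–SW19: 6+8+4+2 = 20
SW29–SW31–SW23–SW19: 2+7+2 = 11
SW29–SW31–SW16–SW26–SW2–SW23–SW19: 2+4+8+2+4+2 = 22
Cheapest is SW29–SW31–SW23–SW19 at 11.
So from SW29 the first move is to SW31.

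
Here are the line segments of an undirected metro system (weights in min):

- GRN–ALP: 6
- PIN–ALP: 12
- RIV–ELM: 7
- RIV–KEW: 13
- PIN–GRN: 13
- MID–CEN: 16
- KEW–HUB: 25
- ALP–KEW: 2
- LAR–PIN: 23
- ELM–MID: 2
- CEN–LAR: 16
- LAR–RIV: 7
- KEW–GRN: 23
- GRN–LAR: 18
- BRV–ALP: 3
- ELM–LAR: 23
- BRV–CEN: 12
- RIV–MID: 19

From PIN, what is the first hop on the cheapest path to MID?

Enumerating some paths:
PIN–ALP–KEW–RIV–ELM–MID: 12+2+13+7+2 = 36
PIN–GRN–ALP–KEW–RIV–ELM–MID: 13+6+2+13+7+2 = 43
PIN–LAR–RIV–ELM–MID: 23+7+7+2 = 39
PIN–ALP–BRV–CEN–MID: 12+3+12+16 = 43
Cheapest is PIN–ALP–KEW–RIV–ELM–MID at 36 min.
So from PIN the first move is to ALP.

ALP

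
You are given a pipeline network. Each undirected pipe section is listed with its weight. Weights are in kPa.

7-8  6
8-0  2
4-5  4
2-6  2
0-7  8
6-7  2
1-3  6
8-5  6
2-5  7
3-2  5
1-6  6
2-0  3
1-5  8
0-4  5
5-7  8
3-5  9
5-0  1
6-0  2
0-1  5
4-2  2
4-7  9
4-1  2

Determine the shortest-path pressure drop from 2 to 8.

Candidate routes:
2–0–8: 3+2 = 5
2–6–0–8: 2+2+2 = 6
The minimum is 5 kPa via 2–0–8.

5 kPa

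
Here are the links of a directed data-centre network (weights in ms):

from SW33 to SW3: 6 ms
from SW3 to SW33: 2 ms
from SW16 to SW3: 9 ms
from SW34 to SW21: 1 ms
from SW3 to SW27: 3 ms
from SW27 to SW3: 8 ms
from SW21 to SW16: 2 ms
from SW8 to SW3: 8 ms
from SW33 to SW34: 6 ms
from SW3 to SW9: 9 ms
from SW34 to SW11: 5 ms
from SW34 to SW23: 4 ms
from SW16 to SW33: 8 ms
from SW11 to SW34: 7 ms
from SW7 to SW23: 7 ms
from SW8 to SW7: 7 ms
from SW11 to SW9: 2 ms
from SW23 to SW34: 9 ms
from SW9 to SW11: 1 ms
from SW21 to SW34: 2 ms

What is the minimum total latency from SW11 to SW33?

Settle nodes by increasing distance from SW11:
SW11: 0
SW9: 2  (via SW11)
SW34: 7  (via SW11)
SW21: 8  (via SW34)
SW16: 10  (via SW21)
SW23: 11  (via SW34)
SW33: 18  (via SW16)
Shortest route: SW11 → SW34 → SW21 → SW16 → SW33 = 18 ms.

18 ms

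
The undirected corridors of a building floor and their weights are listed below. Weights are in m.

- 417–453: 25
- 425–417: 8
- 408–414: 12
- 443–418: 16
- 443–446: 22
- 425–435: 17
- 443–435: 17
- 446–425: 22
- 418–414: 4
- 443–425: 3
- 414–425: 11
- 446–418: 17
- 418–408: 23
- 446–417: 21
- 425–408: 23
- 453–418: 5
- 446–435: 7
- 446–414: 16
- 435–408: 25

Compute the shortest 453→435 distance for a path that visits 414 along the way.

Shortest 453→414: 453 → 418 → 414 = 9
Shortest 414→435: 414 → 446 → 435 = 23
Total via 414: 9 + 23 = 32 m.

32 m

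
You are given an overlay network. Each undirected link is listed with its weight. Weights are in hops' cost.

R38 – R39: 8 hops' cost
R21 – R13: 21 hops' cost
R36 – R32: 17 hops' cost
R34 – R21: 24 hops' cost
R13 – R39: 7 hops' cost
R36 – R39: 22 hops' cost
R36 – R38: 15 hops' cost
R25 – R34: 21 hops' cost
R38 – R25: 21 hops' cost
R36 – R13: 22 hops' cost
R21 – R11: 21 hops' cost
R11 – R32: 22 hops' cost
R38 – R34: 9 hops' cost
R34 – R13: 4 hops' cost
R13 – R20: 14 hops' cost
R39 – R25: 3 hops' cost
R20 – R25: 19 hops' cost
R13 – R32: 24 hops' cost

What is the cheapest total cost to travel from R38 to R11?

54 hops' cost

Candidate routes:
R38 → R36 → R32 → R11: 15+17+22 = 54
R38 → R34 → R13 → R21 → R11: 9+4+21+21 = 55
Cheapest is R38 → R36 → R32 → R11 at 54 hops' cost.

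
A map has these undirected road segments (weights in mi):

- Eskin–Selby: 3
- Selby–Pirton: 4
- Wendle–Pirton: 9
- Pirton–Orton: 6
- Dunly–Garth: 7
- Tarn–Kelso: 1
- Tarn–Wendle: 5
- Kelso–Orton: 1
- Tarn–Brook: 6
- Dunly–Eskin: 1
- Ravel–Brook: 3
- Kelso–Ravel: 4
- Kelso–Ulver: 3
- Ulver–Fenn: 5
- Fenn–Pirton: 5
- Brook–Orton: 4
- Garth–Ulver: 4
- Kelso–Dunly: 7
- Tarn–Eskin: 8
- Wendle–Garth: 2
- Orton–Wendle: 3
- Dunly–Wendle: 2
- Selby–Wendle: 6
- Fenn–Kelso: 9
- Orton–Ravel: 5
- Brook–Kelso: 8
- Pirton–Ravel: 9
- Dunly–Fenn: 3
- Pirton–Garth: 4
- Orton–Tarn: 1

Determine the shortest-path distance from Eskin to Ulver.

Shortest distances from Eskin:
Eskin: 0
Dunly: 1  (via Eskin)
Selby: 3  (via Eskin)
Wendle: 3  (via Dunly)
Fenn: 4  (via Dunly)
Garth: 5  (via Wendle)
Orton: 6  (via Wendle)
Kelso: 7  (via Orton)
Pirton: 7  (via Selby)
Tarn: 7  (via Orton)
Ulver: 9  (via Fenn)
Shortest route: Eskin → Dunly → Fenn → Ulver = 9 mi.

9 mi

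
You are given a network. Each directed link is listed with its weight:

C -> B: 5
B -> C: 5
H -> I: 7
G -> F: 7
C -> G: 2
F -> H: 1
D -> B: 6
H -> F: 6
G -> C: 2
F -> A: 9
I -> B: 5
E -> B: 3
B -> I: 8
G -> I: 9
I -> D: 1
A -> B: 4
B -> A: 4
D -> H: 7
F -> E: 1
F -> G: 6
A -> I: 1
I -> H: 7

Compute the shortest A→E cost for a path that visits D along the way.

16

Shortest A→D: A–I–D = 2
Best D to E: D–H–F–E costing 14
Total via D: 2 + 14 = 16.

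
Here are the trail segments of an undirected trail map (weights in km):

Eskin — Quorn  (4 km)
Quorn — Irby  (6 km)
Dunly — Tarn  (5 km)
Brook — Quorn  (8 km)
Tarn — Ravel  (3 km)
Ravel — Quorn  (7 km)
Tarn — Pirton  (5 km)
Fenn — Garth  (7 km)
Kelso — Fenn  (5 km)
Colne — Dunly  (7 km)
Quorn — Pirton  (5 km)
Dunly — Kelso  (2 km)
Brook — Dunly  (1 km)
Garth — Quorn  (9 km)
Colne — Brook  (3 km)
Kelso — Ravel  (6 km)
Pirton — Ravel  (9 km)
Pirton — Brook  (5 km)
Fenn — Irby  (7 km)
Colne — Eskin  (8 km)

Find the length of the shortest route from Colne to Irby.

Settle nodes by increasing distance from Colne:
Colne: 0
Brook: 3  (via Colne)
Dunly: 4  (via Brook)
Kelso: 6  (via Dunly)
Eskin: 8  (via Colne)
Pirton: 8  (via Brook)
Tarn: 9  (via Dunly)
Fenn: 11  (via Kelso)
Quorn: 11  (via Brook)
Ravel: 12  (via Kelso)
Irby: 17  (via Quorn)
Shortest route: Colne–Brook–Quorn–Irby = 17 km.

17 km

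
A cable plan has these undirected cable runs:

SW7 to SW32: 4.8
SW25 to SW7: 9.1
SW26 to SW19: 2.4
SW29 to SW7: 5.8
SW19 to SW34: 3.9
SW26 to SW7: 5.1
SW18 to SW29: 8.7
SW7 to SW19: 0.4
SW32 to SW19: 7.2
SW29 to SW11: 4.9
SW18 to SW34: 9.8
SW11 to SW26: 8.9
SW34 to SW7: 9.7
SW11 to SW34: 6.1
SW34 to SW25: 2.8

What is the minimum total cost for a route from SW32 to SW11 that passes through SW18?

32.5

Shortest SW32→SW18: SW32 → SW7 → SW19 → SW34 → SW18 = 18.9
Best SW18 to SW11: SW18 → SW29 → SW11 costing 13.6
Total via SW18: 18.9 + 13.6 = 32.5.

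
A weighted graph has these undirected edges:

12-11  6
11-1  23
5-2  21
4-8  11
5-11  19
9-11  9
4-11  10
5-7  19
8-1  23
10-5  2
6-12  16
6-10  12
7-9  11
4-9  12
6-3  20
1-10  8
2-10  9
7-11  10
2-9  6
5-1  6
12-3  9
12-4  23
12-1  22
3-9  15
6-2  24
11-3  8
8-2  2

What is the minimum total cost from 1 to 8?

Compare a few routes:
1 → 8: 23 = 23
1 → 10 → 2 → 8: 8+9+2 = 19
1 → 5 → 2 → 8: 6+21+2 = 29
The minimum is 19 via 1 → 10 → 2 → 8.

19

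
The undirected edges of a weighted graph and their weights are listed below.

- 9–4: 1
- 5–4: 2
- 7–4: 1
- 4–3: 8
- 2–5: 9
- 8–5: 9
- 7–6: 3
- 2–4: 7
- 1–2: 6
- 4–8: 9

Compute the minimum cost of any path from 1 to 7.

14

Candidate routes:
1 - 2 - 4 - 7: 6+7+1 = 14
1 - 2 - 5 - 4 - 7: 6+9+2+1 = 18
The minimum is 14 via 1 - 2 - 4 - 7.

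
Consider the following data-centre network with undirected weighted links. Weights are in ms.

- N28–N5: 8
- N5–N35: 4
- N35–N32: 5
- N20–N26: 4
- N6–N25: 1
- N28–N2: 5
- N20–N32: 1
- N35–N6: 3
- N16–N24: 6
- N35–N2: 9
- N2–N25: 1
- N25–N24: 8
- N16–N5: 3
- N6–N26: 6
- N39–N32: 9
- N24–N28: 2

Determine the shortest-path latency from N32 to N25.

9 ms

Compare a few routes:
N32 → N20 → N26 → N6 → N25: 1+4+6+1 = 12
N32 → N35 → N6 → N25: 5+3+1 = 9
Cheapest is N32 → N35 → N6 → N25 at 9 ms.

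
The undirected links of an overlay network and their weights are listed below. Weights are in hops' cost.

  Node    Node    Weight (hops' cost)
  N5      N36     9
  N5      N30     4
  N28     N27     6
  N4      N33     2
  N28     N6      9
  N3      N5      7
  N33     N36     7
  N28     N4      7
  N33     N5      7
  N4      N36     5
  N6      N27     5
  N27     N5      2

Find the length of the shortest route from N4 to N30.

13 hops' cost

Running Dijkstra from N4:
N4: 0
N33: 2  (via N4)
N36: 5  (via N4)
N28: 7  (via N4)
N5: 9  (via N33)
N27: 11  (via N5)
N30: 13  (via N5)
Shortest route: N4 → N33 → N5 → N30 = 13 hops' cost.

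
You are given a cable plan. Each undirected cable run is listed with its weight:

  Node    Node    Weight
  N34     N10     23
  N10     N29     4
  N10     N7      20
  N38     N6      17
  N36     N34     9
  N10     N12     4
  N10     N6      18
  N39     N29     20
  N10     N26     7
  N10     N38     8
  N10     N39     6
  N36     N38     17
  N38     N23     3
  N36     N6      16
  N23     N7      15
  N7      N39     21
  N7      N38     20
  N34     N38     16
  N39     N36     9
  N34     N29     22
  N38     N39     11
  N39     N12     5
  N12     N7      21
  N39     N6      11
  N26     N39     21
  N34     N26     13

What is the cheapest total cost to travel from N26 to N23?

18

Running Dijkstra from N26:
N26: 0
N10: 7  (via N26)
N29: 11  (via N10)
N12: 11  (via N10)
N34: 13  (via N26)
N39: 13  (via N10)
N38: 15  (via N10)
N23: 18  (via N38)
Shortest route: N26 → N10 → N38 → N23 = 18.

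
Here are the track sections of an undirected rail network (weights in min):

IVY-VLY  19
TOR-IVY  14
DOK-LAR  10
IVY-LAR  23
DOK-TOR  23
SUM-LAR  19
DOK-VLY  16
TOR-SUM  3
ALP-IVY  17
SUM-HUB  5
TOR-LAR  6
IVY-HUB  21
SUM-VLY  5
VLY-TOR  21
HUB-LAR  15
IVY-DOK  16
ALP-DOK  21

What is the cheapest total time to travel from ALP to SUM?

Candidate routes:
ALP–DOK–LAR–TOR–SUM: 21+10+6+3 = 40
ALP–IVY–TOR–SUM: 17+14+3 = 34
Cheapest is ALP–IVY–TOR–SUM at 34 min.

34 min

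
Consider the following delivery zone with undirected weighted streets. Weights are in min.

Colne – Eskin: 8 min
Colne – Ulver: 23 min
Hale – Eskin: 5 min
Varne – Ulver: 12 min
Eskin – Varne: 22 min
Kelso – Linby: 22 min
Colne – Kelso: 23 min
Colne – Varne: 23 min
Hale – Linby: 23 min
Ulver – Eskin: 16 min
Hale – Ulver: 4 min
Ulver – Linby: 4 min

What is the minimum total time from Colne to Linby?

Running Dijkstra from Colne:
Colne: 0
Eskin: 8  (via Colne)
Hale: 13  (via Eskin)
Ulver: 17  (via Hale)
Linby: 21  (via Ulver)
Shortest route: Colne → Eskin → Hale → Ulver → Linby = 21 min.

21 min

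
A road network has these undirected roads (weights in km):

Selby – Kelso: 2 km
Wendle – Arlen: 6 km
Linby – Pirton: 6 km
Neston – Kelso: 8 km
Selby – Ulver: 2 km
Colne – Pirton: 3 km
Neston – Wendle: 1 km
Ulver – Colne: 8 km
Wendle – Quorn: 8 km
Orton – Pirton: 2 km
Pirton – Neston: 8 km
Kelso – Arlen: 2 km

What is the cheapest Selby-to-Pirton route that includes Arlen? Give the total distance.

Best Selby to Arlen: Selby → Kelso → Arlen costing 4
Shortest Arlen→Pirton: Arlen → Wendle → Neston → Pirton = 15
Total via Arlen: 4 + 15 = 19 km.

19 km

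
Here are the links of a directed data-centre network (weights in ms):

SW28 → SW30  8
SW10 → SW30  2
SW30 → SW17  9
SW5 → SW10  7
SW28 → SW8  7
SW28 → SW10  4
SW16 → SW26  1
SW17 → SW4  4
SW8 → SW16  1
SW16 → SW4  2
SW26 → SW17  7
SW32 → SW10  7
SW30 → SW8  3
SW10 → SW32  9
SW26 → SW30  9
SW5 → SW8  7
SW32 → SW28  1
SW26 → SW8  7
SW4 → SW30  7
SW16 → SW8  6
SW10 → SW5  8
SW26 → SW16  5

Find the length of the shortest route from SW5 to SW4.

10 ms

Running Dijkstra from SW5:
SW5: 0
SW10: 7  (via SW5)
SW8: 7  (via SW5)
SW16: 8  (via SW8)
SW30: 9  (via SW10)
SW26: 9  (via SW16)
SW4: 10  (via SW16)
Shortest route: SW5–SW8–SW16–SW4 = 10 ms.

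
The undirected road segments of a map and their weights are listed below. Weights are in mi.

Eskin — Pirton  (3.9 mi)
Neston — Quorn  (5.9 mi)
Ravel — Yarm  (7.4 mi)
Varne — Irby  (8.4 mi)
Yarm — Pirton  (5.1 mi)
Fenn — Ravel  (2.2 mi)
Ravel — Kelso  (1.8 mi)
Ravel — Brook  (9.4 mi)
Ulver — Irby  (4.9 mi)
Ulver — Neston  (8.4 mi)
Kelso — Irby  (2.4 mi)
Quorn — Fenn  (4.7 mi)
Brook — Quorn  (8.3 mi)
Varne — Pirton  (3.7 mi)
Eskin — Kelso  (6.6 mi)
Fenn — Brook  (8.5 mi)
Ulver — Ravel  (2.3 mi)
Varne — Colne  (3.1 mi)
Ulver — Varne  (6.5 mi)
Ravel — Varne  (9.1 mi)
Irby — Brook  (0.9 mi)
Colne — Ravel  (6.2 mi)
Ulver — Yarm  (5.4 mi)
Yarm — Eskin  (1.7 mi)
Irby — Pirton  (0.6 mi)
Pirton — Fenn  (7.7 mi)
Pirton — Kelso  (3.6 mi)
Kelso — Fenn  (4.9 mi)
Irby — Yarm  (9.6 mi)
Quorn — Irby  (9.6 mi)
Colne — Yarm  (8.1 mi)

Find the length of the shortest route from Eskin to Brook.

Running Dijkstra from Eskin:
Eskin: 0
Yarm: 1.7  (via Eskin)
Pirton: 3.9  (via Eskin)
Irby: 4.5  (via Pirton)
Brook: 5.4  (via Irby)
Shortest route: Eskin → Pirton → Irby → Brook = 5.4 mi.

5.4 mi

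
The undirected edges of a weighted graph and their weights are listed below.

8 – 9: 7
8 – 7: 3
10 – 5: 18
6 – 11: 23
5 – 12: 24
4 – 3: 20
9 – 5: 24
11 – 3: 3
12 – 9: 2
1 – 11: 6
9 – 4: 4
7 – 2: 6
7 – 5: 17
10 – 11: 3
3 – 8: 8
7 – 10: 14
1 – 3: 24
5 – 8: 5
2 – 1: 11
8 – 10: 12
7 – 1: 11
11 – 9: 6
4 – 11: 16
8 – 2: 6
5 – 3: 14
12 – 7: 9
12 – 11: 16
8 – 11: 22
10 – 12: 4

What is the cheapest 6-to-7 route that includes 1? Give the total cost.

Best 6 to 1: 6 → 11 → 1 costing 29
Best 1 to 7: 1 → 7 costing 11
Total via 1: 29 + 11 = 40.

40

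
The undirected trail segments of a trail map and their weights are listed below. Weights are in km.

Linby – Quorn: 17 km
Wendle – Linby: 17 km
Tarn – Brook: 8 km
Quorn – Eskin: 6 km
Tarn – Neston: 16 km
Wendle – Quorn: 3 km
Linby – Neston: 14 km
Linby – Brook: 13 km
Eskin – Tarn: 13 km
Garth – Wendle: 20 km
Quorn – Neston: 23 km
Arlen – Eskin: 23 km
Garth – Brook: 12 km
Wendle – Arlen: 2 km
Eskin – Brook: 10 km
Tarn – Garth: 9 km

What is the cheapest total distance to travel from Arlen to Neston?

Compare a few routes:
Arlen - Wendle - Quorn - Neston: 2+3+23 = 28
Arlen - Wendle - Quorn - Eskin - Tarn - Neston: 2+3+6+13+16 = 40
Arlen - Wendle - Linby - Neston: 2+17+14 = 33
Arlen - Wendle - Quorn - Linby - Neston: 2+3+17+14 = 36
The minimum is 28 km via Arlen - Wendle - Quorn - Neston.

28 km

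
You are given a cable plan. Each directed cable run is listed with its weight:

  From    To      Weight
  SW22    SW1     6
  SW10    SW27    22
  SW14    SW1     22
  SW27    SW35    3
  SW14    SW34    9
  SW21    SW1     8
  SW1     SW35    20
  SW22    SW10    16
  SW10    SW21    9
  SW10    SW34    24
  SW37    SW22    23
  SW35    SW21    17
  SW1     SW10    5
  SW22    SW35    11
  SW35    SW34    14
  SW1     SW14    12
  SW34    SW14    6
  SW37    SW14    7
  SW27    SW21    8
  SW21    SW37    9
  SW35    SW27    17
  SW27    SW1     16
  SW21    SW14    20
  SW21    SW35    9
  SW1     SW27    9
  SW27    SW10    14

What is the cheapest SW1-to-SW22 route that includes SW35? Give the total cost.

61

Best SW1 to SW35: SW1–SW27–SW35 costing 12
Shortest SW35→SW22: SW35–SW21–SW37–SW22 = 49
Total via SW35: 12 + 49 = 61.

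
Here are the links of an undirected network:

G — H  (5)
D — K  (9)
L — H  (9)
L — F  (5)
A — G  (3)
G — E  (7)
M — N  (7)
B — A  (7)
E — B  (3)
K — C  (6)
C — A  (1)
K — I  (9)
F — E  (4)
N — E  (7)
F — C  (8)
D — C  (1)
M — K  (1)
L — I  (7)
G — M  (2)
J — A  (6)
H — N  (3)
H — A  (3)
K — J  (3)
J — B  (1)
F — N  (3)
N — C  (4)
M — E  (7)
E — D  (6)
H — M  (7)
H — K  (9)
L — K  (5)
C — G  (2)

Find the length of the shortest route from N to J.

11

Enumerating some paths:
N–H–A–J: 3+3+6 = 12
N–C–A–B–J: 4+1+7+1 = 13
N–C–A–J: 4+1+6 = 11
N–C–G–M–K–J: 4+2+2+1+3 = 12
The minimum is 11 via N–C–A–J.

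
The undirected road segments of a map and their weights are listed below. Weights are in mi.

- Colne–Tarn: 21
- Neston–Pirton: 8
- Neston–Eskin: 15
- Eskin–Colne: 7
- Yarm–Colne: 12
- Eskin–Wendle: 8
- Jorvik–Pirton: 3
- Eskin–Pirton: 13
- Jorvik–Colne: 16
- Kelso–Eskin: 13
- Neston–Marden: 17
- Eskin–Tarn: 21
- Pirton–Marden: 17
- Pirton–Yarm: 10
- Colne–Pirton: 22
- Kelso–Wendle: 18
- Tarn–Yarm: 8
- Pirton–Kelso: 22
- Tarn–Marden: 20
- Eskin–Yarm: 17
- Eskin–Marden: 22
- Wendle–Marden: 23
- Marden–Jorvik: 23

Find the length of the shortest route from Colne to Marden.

29 mi

Shortest distances from Colne:
Colne: 0
Eskin: 7  (via Colne)
Yarm: 12  (via Colne)
Wendle: 15  (via Eskin)
Jorvik: 16  (via Colne)
Pirton: 19  (via Jorvik)
Tarn: 20  (via Yarm)
Kelso: 20  (via Eskin)
Neston: 22  (via Eskin)
Marden: 29  (via Eskin)
Shortest route: Colne–Eskin–Marden = 29 mi.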